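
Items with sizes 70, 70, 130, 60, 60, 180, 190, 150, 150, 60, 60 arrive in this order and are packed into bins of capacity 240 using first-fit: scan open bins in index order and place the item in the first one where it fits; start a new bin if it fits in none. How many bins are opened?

6

  70 → bin 1 (new)  [load 70/240]
  70 → bin 1  [load 140/240]
  130 → bin 2 (new)  [load 130/240]
  60 → bin 1  [load 200/240]
  60 → bin 2  [load 190/240]
  180 → bin 3 (new)  [load 180/240]
  190 → bin 4 (new)  [load 190/240]
  150 → bin 5 (new)  [load 150/240]
  150 → bin 6 (new)  [load 150/240]
  60 → bin 3  [load 240/240]
  60 → bin 5  [load 210/240]
6 bins opened.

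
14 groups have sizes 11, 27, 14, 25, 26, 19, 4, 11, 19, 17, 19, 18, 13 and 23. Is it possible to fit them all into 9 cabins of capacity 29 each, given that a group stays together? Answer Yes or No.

No

Total = 246; ⌈246/29⌉ = 9.
The bound of 9 does not rule out 9, but exhaustive search shows no assignment into 9 cabins of capacity 29 exists — the minimum is 10.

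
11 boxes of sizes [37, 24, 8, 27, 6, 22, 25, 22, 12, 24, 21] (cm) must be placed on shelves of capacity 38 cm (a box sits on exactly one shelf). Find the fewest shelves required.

Total = 37 + 27 + 25 + 24 + 24 + 22 + 22 + 21 + 12 + 8 + 6 = 228 cm.
Lower bound: ⌈228/38⌉ = 6 shelves.
Also, 8 boxes each exceed 19 cm, and no two of those can share a shelf, so at least 8 shelves are needed.
A packing using 8 shelves:
  shelf 1: 37 = 37
  shelf 2: 27 + 8 = 35
  shelf 3: 25 + 12 = 37
  shelf 4: 24 + 6 = 30
  shelf 5: 24 = 24
  shelf 6: 22 = 22
  shelf 7: 22 = 22
  shelf 8: 21 = 21
This matches the lower bound, so 8 is optimal.

8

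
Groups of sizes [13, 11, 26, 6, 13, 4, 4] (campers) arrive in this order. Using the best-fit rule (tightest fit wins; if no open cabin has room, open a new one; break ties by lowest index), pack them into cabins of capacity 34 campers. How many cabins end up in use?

3

  13 → cabin 1 (new)  [load 13/34]
  11 → cabin 1  [load 24/34]
  26 → cabin 2 (new)  [load 26/34]
  6 → cabin 2  [load 32/34]
  13 → cabin 3 (new)  [load 13/34]
  4 → cabin 1  [load 28/34]
  4 → cabin 1  [load 32/34]
3 cabins opened.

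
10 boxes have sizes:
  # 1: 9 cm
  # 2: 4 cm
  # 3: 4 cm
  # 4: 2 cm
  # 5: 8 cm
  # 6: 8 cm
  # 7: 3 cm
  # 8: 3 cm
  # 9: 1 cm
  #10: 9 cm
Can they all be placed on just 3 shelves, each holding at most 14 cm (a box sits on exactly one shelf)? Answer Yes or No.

Total = 51 cm; ⌈51/14⌉ = 4.
At least 4 shelves are required, but only 3 are allowed.

No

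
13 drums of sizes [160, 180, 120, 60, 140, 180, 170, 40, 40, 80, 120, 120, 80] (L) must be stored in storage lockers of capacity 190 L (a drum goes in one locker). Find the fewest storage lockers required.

Total = 180 + 180 + 170 + 160 + 140 + 120 + 120 + 120 + 80 + 80 + 60 + 40 + 40 = 1490 L.
Lower bound: ⌈1490/190⌉ = 8 storage lockers.
A packing using 9 storage lockers:
  locker 1: 180 = 180
  locker 2: 180 = 180
  locker 3: 170 = 170
  locker 4: 160 = 160
  locker 5: 140 + 40 = 180
  locker 6: 120 + 60 = 180
  locker 7: 120 + 40 = 160
  locker 8: 120 = 120
  locker 9: 80 + 80 = 160
No arrangement into 8 storage lockers stays within capacity, so 9 is optimal.

9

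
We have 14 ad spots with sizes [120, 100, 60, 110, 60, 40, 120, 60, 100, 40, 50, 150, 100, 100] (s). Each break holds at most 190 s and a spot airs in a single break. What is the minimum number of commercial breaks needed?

8

Total = 150 + 120 + 120 + 110 + 100 + 100 + 100 + 100 + 60 + 60 + 60 + 50 + 40 + 40 = 1210 s.
Lower bound: ⌈1210/190⌉ = 7 commercial breaks.
Also, 8 ad spots each exceed 95 s, and no two of those can share a break, so at least 8 commercial breaks are needed.
A packing using 8 commercial breaks:
  break 1: 150 + 40 = 190
  break 2: 120 + 60 = 180
  break 3: 120 + 60 = 180
  break 4: 110 + 60 = 170
  break 5: 100 + 50 + 40 = 190
  break 6: 100 = 100
  break 7: 100 = 100
  break 8: 100 = 100
This matches the lower bound, so 8 is optimal.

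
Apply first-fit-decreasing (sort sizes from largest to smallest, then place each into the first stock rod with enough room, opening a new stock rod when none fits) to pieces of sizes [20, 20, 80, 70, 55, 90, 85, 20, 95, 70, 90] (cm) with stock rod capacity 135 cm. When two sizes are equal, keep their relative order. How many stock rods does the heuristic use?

Sorted descending: 95, 90, 90, 85, 80, 70, 70, 55, 20, 20, 20.
  95 → stock rod 1 (new)  [load 95/135]
  90 → stock rod 2 (new)  [load 90/135]
  90 → stock rod 3 (new)  [load 90/135]
  85 → stock rod 4 (new)  [load 85/135]
  80 → stock rod 5 (new)  [load 80/135]
  70 → stock rod 6 (new)  [load 70/135]
  70 → stock rod 7 (new)  [load 70/135]
  55 → stock rod 5  [load 135/135]
  20 → stock rod 1  [load 115/135]
  20 → stock rod 1  [load 135/135]
  20 → stock rod 2  [load 110/135]
7 stock rods opened.

7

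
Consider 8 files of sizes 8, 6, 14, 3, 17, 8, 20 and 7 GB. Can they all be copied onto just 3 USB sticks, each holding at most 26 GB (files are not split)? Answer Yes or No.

No

Total = 83 GB; ⌈83/26⌉ = 4.
At least 4 USB sticks are required, but only 3 are allowed.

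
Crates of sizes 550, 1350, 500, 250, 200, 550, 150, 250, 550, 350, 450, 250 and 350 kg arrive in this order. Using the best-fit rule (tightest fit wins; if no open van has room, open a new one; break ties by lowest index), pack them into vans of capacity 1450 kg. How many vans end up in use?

5

  550 → van 1 (new)  [load 550/1450]
  1350 → van 2 (new)  [load 1350/1450]
  500 → van 1  [load 1050/1450]
  250 → van 1  [load 1300/1450]
  200 → van 3 (new)  [load 200/1450]
  550 → van 3  [load 750/1450]
  150 → van 1  [load 1450/1450]
  250 → van 3  [load 1000/1450]
  550 → van 4 (new)  [load 550/1450]
  350 → van 3  [load 1350/1450]
  450 → van 4  [load 1000/1450]
  250 → van 4  [load 1250/1450]
  350 → van 5 (new)  [load 350/1450]
5 vans opened.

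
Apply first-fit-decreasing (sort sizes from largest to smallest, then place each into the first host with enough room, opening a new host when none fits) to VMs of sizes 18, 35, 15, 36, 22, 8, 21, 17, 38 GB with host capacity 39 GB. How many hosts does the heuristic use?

6

Sorted descending: 38, 36, 35, 22, 21, 18, 17, 15, 8.
  38 → host 1 (new)  [load 38/39]
  36 → host 2 (new)  [load 36/39]
  35 → host 3 (new)  [load 35/39]
  22 → host 4 (new)  [load 22/39]
  21 → host 5 (new)  [load 21/39]
  18 → host 5  [load 39/39]
  17 → host 4  [load 39/39]
  15 → host 6 (new)  [load 15/39]
  8 → host 6  [load 23/39]
6 hosts opened.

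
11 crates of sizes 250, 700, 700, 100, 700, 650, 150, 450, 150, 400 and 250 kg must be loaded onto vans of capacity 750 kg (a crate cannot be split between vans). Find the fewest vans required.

Total = 700 + 700 + 700 + 650 + 450 + 400 + 250 + 250 + 150 + 150 + 100 = 4500 kg.
Lower bound: ⌈4500/750⌉ = 6 vans.
A packing using 7 vans:
  van 1: 700 = 700
  van 2: 700 = 700
  van 3: 700 = 700
  van 4: 650 + 100 = 750
  van 5: 450 + 250 = 700
  van 6: 400 + 250 = 650
  van 7: 150 + 150 = 300
No arrangement into 6 vans stays within capacity, so 7 is optimal.

7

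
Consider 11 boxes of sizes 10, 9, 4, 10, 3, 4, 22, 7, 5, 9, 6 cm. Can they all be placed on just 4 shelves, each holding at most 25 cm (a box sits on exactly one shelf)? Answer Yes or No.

Yes

A valid assignment using 4 shelves:
  shelf 1: 22 + 3 = 25
  shelf 2: 10 + 10 + 5 = 25
  shelf 3: 9 + 9 + 7 = 25
  shelf 4: 6 + 4 + 4 = 14
Every load is within 25 cm, so 4 shelves suffice.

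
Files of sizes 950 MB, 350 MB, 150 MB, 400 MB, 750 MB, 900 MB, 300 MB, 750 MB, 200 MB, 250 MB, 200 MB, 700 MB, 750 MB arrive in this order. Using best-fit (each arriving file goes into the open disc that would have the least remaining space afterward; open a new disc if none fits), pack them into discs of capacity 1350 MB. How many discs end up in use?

6

  950 → disc 1 (new)  [load 950/1350]
  350 → disc 1  [load 1300/1350]
  150 → disc 2 (new)  [load 150/1350]
  400 → disc 2  [load 550/1350]
  750 → disc 2  [load 1300/1350]
  900 → disc 3 (new)  [load 900/1350]
  300 → disc 3  [load 1200/1350]
  750 → disc 4 (new)  [load 750/1350]
  200 → disc 4  [load 950/1350]
  250 → disc 4  [load 1200/1350]
  200 → disc 5 (new)  [load 200/1350]
  700 → disc 5  [load 900/1350]
  750 → disc 6 (new)  [load 750/1350]
6 discs opened.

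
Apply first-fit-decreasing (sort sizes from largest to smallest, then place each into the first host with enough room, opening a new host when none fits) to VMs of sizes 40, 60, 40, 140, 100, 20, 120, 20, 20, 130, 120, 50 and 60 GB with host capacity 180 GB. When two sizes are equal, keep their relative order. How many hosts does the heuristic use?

6

Sorted descending: 140, 130, 120, 120, 100, 60, 60, 50, 40, 40, 20, 20, 20.
  140 → host 1 (new)  [load 140/180]
  130 → host 2 (new)  [load 130/180]
  120 → host 3 (new)  [load 120/180]
  120 → host 4 (new)  [load 120/180]
  100 → host 5 (new)  [load 100/180]
  60 → host 3  [load 180/180]
  60 → host 4  [load 180/180]
  50 → host 2  [load 180/180]
  40 → host 1  [load 180/180]
  40 → host 5  [load 140/180]
  20 → host 5  [load 160/180]
  20 → host 5  [load 180/180]
  20 → host 6 (new)  [load 20/180]
6 hosts opened.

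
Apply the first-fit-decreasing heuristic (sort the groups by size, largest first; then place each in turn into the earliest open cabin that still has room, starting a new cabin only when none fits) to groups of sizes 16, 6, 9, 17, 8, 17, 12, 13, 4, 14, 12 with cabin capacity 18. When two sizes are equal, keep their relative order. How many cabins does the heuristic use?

Sorted descending: 17, 17, 16, 14, 13, 12, 12, 9, 8, 6, 4.
  17 → cabin 1 (new)  [load 17/18]
  17 → cabin 2 (new)  [load 17/18]
  16 → cabin 3 (new)  [load 16/18]
  14 → cabin 4 (new)  [load 14/18]
  13 → cabin 5 (new)  [load 13/18]
  12 → cabin 6 (new)  [load 12/18]
  12 → cabin 7 (new)  [load 12/18]
  9 → cabin 8 (new)  [load 9/18]
  8 → cabin 8  [load 17/18]
  6 → cabin 6  [load 18/18]
  4 → cabin 4  [load 18/18]
8 cabins opened.

8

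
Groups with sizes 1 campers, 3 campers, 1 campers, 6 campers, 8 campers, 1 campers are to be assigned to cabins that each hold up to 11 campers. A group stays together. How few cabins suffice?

Total = 8 + 6 + 3 + 1 + 1 + 1 = 20 campers.
Lower bound: ⌈20/11⌉ = 2 cabins.
A packing using 2 cabins:
  cabin 1: 8 + 3 = 11
  cabin 2: 6 + 1 + 1 + 1 = 9
This matches the lower bound, so 2 is optimal.

2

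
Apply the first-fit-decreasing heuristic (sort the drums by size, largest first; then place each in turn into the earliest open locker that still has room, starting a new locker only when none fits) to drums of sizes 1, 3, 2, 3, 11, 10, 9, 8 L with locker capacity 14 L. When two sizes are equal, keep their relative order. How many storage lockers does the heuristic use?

4

Sorted descending: 11, 10, 9, 8, 3, 3, 2, 1.
  11 → locker 1 (new)  [load 11/14]
  10 → locker 2 (new)  [load 10/14]
  9 → locker 3 (new)  [load 9/14]
  8 → locker 4 (new)  [load 8/14]
  3 → locker 1  [load 14/14]
  3 → locker 2  [load 13/14]
  2 → locker 3  [load 11/14]
  1 → locker 2  [load 14/14]
4 storage lockers opened.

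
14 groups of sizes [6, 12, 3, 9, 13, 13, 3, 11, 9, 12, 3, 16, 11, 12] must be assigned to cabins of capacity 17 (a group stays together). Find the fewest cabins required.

Total = 16 + 13 + 13 + 12 + 12 + 12 + 11 + 11 + 9 + 9 + 6 + 3 + 3 + 3 = 133.
Lower bound: ⌈133/17⌉ = 8 cabins.
Also, 10 groups each exceed 17/2, and no two of those can share a cabin, so at least 10 cabins are needed.
A packing using 10 cabins:
  cabin 1: 16 = 16
  cabin 2: 13 + 3 = 16
  cabin 3: 13 + 3 = 16
  cabin 4: 12 + 3 = 15
  cabin 5: 12 = 12
  cabin 6: 12 = 12
  cabin 7: 11 + 6 = 17
  cabin 8: 11 = 11
  cabin 9: 9 = 9
  cabin 10: 9 = 9
This matches the lower bound, so 10 is optimal.

10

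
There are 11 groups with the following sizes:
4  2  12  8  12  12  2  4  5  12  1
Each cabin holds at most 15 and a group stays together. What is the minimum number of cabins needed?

Total = 12 + 12 + 12 + 12 + 8 + 5 + 4 + 4 + 2 + 2 + 1 = 74.
Lower bound: ⌈74/15⌉ = 5 cabins.
A packing using 6 cabins:
  cabin 1: 12 + 2 + 1 = 15
  cabin 2: 12 + 2 = 14
  cabin 3: 12 = 12
  cabin 4: 12 = 12
  cabin 5: 8 + 5 = 13
  cabin 6: 4 + 4 = 8
No arrangement into 5 cabins stays within capacity, so 6 is optimal.

6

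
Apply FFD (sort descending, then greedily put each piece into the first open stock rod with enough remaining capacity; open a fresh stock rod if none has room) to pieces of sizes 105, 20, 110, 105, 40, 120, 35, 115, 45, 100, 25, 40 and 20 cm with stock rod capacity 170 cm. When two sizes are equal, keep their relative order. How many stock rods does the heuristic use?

6

Sorted descending: 120, 115, 110, 105, 105, 100, 45, 40, 40, 35, 25, 20, 20.
  120 → stock rod 1 (new)  [load 120/170]
  115 → stock rod 2 (new)  [load 115/170]
  110 → stock rod 3 (new)  [load 110/170]
  105 → stock rod 4 (new)  [load 105/170]
  105 → stock rod 5 (new)  [load 105/170]
  100 → stock rod 6 (new)  [load 100/170]
  45 → stock rod 1  [load 165/170]
  40 → stock rod 2  [load 155/170]
  40 → stock rod 3  [load 150/170]
  35 → stock rod 4  [load 140/170]
  25 → stock rod 4  [load 165/170]
  20 → stock rod 3  [load 170/170]
  20 → stock rod 5  [load 125/170]
6 stock rods opened.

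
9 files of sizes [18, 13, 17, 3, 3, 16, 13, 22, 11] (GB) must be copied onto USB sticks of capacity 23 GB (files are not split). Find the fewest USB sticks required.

Total = 22 + 18 + 17 + 16 + 13 + 13 + 11 + 3 + 3 = 116 GB.
Lower bound: ⌈116/23⌉ = 6 USB sticks.
A packing using 7 USB sticks:
  USB stick 1: 22 = 22
  USB stick 2: 18 + 3 = 21
  USB stick 3: 17 + 3 = 20
  USB stick 4: 16 = 16
  USB stick 5: 13 = 13
  USB stick 6: 13 = 13
  USB stick 7: 11 = 11
No arrangement into 6 USB sticks stays within capacity, so 7 is optimal.

7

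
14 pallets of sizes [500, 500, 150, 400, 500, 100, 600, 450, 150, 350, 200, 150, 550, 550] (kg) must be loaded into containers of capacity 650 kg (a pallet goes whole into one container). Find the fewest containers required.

9

Total = 600 + 550 + 550 + 500 + 500 + 500 + 450 + 400 + 350 + 200 + 150 + 150 + 150 + 100 = 5150 kg.
Lower bound: ⌈5150/650⌉ = 8 containers.
Also, 9 pallets each exceed 325 kg, and no two of those can share a container, so at least 9 containers are needed.
A packing using 9 containers:
  container 1: 600 = 600
  container 2: 550 + 100 = 650
  container 3: 550 = 550
  container 4: 500 + 150 = 650
  container 5: 500 + 150 = 650
  container 6: 500 + 150 = 650
  container 7: 450 + 200 = 650
  container 8: 400 = 400
  container 9: 350 = 350
This matches the lower bound, so 9 is optimal.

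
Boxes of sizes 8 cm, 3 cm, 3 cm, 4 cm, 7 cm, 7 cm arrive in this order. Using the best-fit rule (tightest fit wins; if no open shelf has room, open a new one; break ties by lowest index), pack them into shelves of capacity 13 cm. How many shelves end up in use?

  8 → shelf 1 (new)  [load 8/13]
  3 → shelf 1  [load 11/13]
  3 → shelf 2 (new)  [load 3/13]
  4 → shelf 2  [load 7/13]
  7 → shelf 3 (new)  [load 7/13]
  7 → shelf 4 (new)  [load 7/13]
4 shelves opened.

4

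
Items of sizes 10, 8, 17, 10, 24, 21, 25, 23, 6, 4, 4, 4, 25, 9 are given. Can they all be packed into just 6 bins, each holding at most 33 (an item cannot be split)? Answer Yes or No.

Yes

A valid assignment using 6 bins:
  bin 1: 25 + 8 = 33
  bin 2: 25 + 6 = 31
  bin 3: 24 + 9 = 33
  bin 4: 23 + 10 = 33
  bin 5: 21 + 10 = 31
  bin 6: 17 + 4 + 4 + 4 = 29
Every load is within 33, so 6 bins suffice.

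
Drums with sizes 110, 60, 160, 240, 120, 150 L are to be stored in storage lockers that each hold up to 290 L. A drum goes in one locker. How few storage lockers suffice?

4

Total = 240 + 160 + 150 + 120 + 110 + 60 = 840 L.
Lower bound: ⌈840/290⌉ = 3 storage lockers.
A packing using 4 storage lockers:
  locker 1: 240 = 240
  locker 2: 160 + 120 = 280
  locker 3: 150 + 110 = 260
  locker 4: 60 = 60
No arrangement into 3 storage lockers stays within capacity, so 4 is optimal.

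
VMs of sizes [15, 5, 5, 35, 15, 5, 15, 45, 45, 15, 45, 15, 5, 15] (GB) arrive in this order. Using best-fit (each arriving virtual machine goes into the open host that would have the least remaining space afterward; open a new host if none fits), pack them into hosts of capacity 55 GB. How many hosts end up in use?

  15 → host 1 (new)  [load 15/55]
  5 → host 1  [load 20/55]
  5 → host 1  [load 25/55]
  35 → host 2 (new)  [load 35/55]
  15 → host 2  [load 50/55]
  5 → host 2  [load 55/55]
  15 → host 1  [load 40/55]
  45 → host 3 (new)  [load 45/55]
  45 → host 4 (new)  [load 45/55]
  15 → host 1  [load 55/55]
  45 → host 5 (new)  [load 45/55]
  15 → host 6 (new)  [load 15/55]
  5 → host 3  [load 50/55]
  15 → host 6  [load 30/55]
6 hosts opened.

6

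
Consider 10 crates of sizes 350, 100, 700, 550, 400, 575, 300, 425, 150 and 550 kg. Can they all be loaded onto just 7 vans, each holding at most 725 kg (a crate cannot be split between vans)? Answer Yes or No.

Yes

A valid assignment using 7 vans:
  van 1: 700 = 700
  van 2: 575 + 150 = 725
  van 3: 550 + 100 = 650
  van 4: 550 = 550
  van 5: 425 + 300 = 725
  van 6: 400 = 400
  van 7: 350 = 350
Every load is within 725 kg, so 7 vans suffice.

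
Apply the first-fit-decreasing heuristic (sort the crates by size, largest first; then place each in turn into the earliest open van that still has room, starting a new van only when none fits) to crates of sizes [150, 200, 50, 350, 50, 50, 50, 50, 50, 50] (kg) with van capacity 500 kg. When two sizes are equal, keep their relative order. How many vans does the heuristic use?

3

Sorted descending: 350, 200, 150, 50, 50, 50, 50, 50, 50, 50.
  350 → van 1 (new)  [load 350/500]
  200 → van 2 (new)  [load 200/500]
  150 → van 1  [load 500/500]
  50 → van 2  [load 250/500]
  50 → van 2  [load 300/500]
  50 → van 2  [load 350/500]
  50 → van 2  [load 400/500]
  50 → van 2  [load 450/500]
  50 → van 2  [load 500/500]
  50 → van 3 (new)  [load 50/500]
3 vans opened.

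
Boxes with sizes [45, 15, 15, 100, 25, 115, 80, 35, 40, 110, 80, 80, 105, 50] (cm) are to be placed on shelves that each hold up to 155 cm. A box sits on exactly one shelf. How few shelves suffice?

Total = 115 + 110 + 105 + 100 + 80 + 80 + 80 + 50 + 45 + 40 + 35 + 25 + 15 + 15 = 895 cm.
Lower bound: ⌈895/155⌉ = 6 shelves.
Also, 7 boxes each exceed 155/2 cm, and no two of those can share a shelf, so at least 7 shelves are needed.
A packing using 7 shelves:
  shelf 1: 115 + 40 = 155
  shelf 2: 110 + 45 = 155
  shelf 3: 105 + 50 = 155
  shelf 4: 100 + 35 + 15 = 150
  shelf 5: 80 + 25 + 15 = 120
  shelf 6: 80 = 80
  shelf 7: 80 = 80
This matches the lower bound, so 7 is optimal.

7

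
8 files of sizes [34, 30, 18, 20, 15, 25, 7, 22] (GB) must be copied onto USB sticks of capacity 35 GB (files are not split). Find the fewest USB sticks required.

6

Total = 34 + 30 + 25 + 22 + 20 + 18 + 15 + 7 = 171 GB.
Lower bound: ⌈171/35⌉ = 5 USB sticks.
Also, 6 files each exceed 35/2 GB, and no two of those can share a USB stick, so at least 6 USB sticks are needed.
A packing using 6 USB sticks:
  USB stick 1: 34 = 34
  USB stick 2: 30 = 30
  USB stick 3: 25 + 7 = 32
  USB stick 4: 22 = 22
  USB stick 5: 20 + 15 = 35
  USB stick 6: 18 = 18
This matches the lower bound, so 6 is optimal.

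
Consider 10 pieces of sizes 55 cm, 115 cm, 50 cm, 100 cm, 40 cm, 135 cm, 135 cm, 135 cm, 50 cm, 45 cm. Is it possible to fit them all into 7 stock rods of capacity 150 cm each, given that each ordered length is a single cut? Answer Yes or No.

A valid assignment using 7 stock rods:
  stock rod 1: 135 = 135
  stock rod 2: 135 = 135
  stock rod 3: 135 = 135
  stock rod 4: 115 = 115
  stock rod 5: 100 + 50 = 150
  stock rod 6: 55 + 50 + 45 = 150
  stock rod 7: 40 = 40
Every load is within 150 cm, so 7 stock rods suffice.

Yes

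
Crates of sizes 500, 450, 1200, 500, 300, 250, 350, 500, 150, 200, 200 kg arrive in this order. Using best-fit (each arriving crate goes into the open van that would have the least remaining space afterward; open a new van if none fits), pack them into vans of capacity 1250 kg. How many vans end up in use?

4

  500 → van 1 (new)  [load 500/1250]
  450 → van 1  [load 950/1250]
  1200 → van 2 (new)  [load 1200/1250]
  500 → van 3 (new)  [load 500/1250]
  300 → van 1  [load 1250/1250]
  250 → van 3  [load 750/1250]
  350 → van 3  [load 1100/1250]
  500 → van 4 (new)  [load 500/1250]
  150 → van 3  [load 1250/1250]
  200 → van 4  [load 700/1250]
  200 → van 4  [load 900/1250]
4 vans opened.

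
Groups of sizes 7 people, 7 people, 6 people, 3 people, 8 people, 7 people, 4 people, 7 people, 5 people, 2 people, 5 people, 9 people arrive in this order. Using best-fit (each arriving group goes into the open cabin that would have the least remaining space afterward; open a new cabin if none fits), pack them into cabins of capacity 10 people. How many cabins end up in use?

8

  7 → cabin 1 (new)  [load 7/10]
  7 → cabin 2 (new)  [load 7/10]
  6 → cabin 3 (new)  [load 6/10]
  3 → cabin 1  [load 10/10]
  8 → cabin 4 (new)  [load 8/10]
  7 → cabin 5 (new)  [load 7/10]
  4 → cabin 3  [load 10/10]
  7 → cabin 6 (new)  [load 7/10]
  5 → cabin 7 (new)  [load 5/10]
  2 → cabin 4  [load 10/10]
  5 → cabin 7  [load 10/10]
  9 → cabin 8 (new)  [load 9/10]
8 cabins opened.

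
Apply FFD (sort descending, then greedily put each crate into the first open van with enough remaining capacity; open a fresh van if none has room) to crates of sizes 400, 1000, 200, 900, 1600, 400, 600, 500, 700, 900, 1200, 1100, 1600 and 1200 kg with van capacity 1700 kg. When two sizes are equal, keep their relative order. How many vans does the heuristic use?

Sorted descending: 1600, 1600, 1200, 1200, 1100, 1000, 900, 900, 700, 600, 500, 400, 400, 200.
  1600 → van 1 (new)  [load 1600/1700]
  1600 → van 2 (new)  [load 1600/1700]
  1200 → van 3 (new)  [load 1200/1700]
  1200 → van 4 (new)  [load 1200/1700]
  1100 → van 5 (new)  [load 1100/1700]
  1000 → van 6 (new)  [load 1000/1700]
  900 → van 7 (new)  [load 900/1700]
  900 → van 8 (new)  [load 900/1700]
  700 → van 6  [load 1700/1700]
  600 → van 5  [load 1700/1700]
  500 → van 3  [load 1700/1700]
  400 → van 4  [load 1600/1700]
  400 → van 7  [load 1300/1700]
  200 → van 7  [load 1500/1700]
8 vans opened.

8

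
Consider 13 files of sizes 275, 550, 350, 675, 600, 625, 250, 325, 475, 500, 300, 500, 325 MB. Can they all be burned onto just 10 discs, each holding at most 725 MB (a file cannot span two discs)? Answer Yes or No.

A valid assignment using 10 discs:
  disc 1: 675 = 675
  disc 2: 625 = 625
  disc 3: 600 = 600
  disc 4: 550 = 550
  disc 5: 500 = 500
  disc 6: 500 = 500
  disc 7: 475 + 250 = 725
  disc 8: 350 + 325 = 675
  disc 9: 325 + 300 = 625
  disc 10: 275 = 275
Every load is within 725 MB, so 10 discs suffice.

Yes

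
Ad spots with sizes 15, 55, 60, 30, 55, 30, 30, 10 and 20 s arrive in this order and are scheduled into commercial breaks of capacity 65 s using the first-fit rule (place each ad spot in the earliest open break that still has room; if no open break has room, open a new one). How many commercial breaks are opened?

6

  15 → break 1 (new)  [load 15/65]
  55 → break 2 (new)  [load 55/65]
  60 → break 3 (new)  [load 60/65]
  30 → break 1  [load 45/65]
  55 → break 4 (new)  [load 55/65]
  30 → break 5 (new)  [load 30/65]
  30 → break 5  [load 60/65]
  10 → break 1  [load 55/65]
  20 → break 6 (new)  [load 20/65]
6 commercial breaks opened.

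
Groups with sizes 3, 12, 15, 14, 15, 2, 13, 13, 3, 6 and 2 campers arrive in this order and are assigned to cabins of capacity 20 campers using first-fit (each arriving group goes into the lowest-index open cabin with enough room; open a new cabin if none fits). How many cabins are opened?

  3 → cabin 1 (new)  [load 3/20]
  12 → cabin 1  [load 15/20]
  15 → cabin 2 (new)  [load 15/20]
  14 → cabin 3 (new)  [load 14/20]
  15 → cabin 4 (new)  [load 15/20]
  2 → cabin 1  [load 17/20]
  13 → cabin 5 (new)  [load 13/20]
  13 → cabin 6 (new)  [load 13/20]
  3 → cabin 1  [load 20/20]
  6 → cabin 3  [load 20/20]
  2 → cabin 2  [load 17/20]
6 cabins opened.

6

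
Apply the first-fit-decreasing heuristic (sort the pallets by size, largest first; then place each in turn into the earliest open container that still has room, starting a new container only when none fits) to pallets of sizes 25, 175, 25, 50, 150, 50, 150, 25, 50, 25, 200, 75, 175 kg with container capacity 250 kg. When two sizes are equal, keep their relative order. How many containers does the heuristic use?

5

Sorted descending: 200, 175, 175, 150, 150, 75, 50, 50, 50, 25, 25, 25, 25.
  200 → container 1 (new)  [load 200/250]
  175 → container 2 (new)  [load 175/250]
  175 → container 3 (new)  [load 175/250]
  150 → container 4 (new)  [load 150/250]
  150 → container 5 (new)  [load 150/250]
  75 → container 2  [load 250/250]
  50 → container 1  [load 250/250]
  50 → container 3  [load 225/250]
  50 → container 4  [load 200/250]
  25 → container 3  [load 250/250]
  25 → container 4  [load 225/250]
  25 → container 4  [load 250/250]
  25 → container 5  [load 175/250]
5 containers opened.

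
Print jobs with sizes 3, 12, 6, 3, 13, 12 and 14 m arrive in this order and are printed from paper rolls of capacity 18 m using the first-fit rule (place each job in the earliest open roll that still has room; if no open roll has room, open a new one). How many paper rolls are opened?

4

  3 → roll 1 (new)  [load 3/18]
  12 → roll 1  [load 15/18]
  6 → roll 2 (new)  [load 6/18]
  3 → roll 1  [load 18/18]
  13 → roll 3 (new)  [load 13/18]
  12 → roll 2  [load 18/18]
  14 → roll 4 (new)  [load 14/18]
4 paper rolls opened.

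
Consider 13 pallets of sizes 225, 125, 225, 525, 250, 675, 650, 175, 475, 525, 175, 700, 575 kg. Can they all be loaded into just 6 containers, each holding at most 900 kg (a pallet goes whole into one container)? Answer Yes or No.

Total = 5300 kg; ⌈5300/900⌉ = 6.
7 pallets each exceed half the capacity and cannot share a container, forcing at least 7 containers.
At least 7 containers are required, but only 6 are allowed.

No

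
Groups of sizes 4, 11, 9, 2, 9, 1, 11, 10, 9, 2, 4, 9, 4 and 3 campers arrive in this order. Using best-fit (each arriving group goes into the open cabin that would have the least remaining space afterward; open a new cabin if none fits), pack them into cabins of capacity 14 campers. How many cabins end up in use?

  4 → cabin 1 (new)  [load 4/14]
  11 → cabin 2 (new)  [load 11/14]
  9 → cabin 1  [load 13/14]
  2 → cabin 2  [load 13/14]
  9 → cabin 3 (new)  [load 9/14]
  1 → cabin 1  [load 14/14]
  11 → cabin 4 (new)  [load 11/14]
  10 → cabin 5 (new)  [load 10/14]
  9 → cabin 6 (new)  [load 9/14]
  2 → cabin 4  [load 13/14]
  4 → cabin 5  [load 14/14]
  9 → cabin 7 (new)  [load 9/14]
  4 → cabin 3  [load 13/14]
  3 → cabin 6  [load 12/14]
7 cabins opened.

7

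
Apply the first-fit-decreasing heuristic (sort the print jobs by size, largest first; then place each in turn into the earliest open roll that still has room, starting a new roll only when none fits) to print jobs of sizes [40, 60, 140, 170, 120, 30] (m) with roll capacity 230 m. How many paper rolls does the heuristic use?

3

Sorted descending: 170, 140, 120, 60, 40, 30.
  170 → roll 1 (new)  [load 170/230]
  140 → roll 2 (new)  [load 140/230]
  120 → roll 3 (new)  [load 120/230]
  60 → roll 1  [load 230/230]
  40 → roll 2  [load 180/230]
  30 → roll 2  [load 210/230]
3 paper rolls opened.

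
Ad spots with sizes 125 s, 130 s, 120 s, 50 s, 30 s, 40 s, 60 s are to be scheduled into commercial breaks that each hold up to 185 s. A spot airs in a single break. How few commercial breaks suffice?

4

Total = 130 + 125 + 120 + 60 + 50 + 40 + 30 = 555 s.
Lower bound: ⌈555/185⌉ = 3 commercial breaks.
A packing using 4 commercial breaks:
  break 1: 130 + 50 = 180
  break 2: 125 + 60 = 185
  break 3: 120 + 40 = 160
  break 4: 30 = 30
No arrangement into 3 commercial breaks stays within capacity, so 4 is optimal.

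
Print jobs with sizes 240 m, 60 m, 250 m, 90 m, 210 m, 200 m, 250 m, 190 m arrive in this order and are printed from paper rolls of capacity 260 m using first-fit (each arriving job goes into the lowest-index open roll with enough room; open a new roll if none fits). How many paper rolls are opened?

7

  240 → roll 1 (new)  [load 240/260]
  60 → roll 2 (new)  [load 60/260]
  250 → roll 3 (new)  [load 250/260]
  90 → roll 2  [load 150/260]
  210 → roll 4 (new)  [load 210/260]
  200 → roll 5 (new)  [load 200/260]
  250 → roll 6 (new)  [load 250/260]
  190 → roll 7 (new)  [load 190/260]
7 paper rolls opened.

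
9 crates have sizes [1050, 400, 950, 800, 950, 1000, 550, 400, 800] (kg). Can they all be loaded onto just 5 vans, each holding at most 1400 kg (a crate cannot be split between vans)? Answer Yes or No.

Total = 6900 kg; ⌈6900/1400⌉ = 5.
6 crates each exceed half the capacity and cannot share a van, forcing at least 6 vans.
At least 6 vans are required, but only 5 are allowed.

No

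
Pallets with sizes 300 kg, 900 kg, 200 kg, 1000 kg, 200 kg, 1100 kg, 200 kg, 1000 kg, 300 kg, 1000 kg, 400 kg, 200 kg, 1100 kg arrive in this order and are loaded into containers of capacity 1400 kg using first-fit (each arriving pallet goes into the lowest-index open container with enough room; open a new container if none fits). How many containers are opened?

6

  300 → container 1 (new)  [load 300/1400]
  900 → container 1  [load 1200/1400]
  200 → container 1  [load 1400/1400]
  1000 → container 2 (new)  [load 1000/1400]
  200 → container 2  [load 1200/1400]
  1100 → container 3 (new)  [load 1100/1400]
  200 → container 2  [load 1400/1400]
  1000 → container 4 (new)  [load 1000/1400]
  300 → container 3  [load 1400/1400]
  1000 → container 5 (new)  [load 1000/1400]
  400 → container 4  [load 1400/1400]
  200 → container 5  [load 1200/1400]
  1100 → container 6 (new)  [load 1100/1400]
6 containers opened.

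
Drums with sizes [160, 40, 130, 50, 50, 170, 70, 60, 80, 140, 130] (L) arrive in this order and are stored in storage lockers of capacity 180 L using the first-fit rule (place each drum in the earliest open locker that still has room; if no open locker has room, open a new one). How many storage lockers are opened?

  160 → locker 1 (new)  [load 160/180]
  40 → locker 2 (new)  [load 40/180]
  130 → locker 2  [load 170/180]
  50 → locker 3 (new)  [load 50/180]
  50 → locker 3  [load 100/180]
  170 → locker 4 (new)  [load 170/180]
  70 → locker 3  [load 170/180]
  60 → locker 5 (new)  [load 60/180]
  80 → locker 5  [load 140/180]
  140 → locker 6 (new)  [load 140/180]
  130 → locker 7 (new)  [load 130/180]
7 storage lockers opened.

7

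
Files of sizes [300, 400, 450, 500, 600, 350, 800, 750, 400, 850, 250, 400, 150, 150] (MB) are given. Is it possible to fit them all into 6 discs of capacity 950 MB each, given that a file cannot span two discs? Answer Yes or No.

Total = 6350 MB; ⌈6350/950⌉ = 7.
At least 7 discs are required, but only 6 are allowed.

No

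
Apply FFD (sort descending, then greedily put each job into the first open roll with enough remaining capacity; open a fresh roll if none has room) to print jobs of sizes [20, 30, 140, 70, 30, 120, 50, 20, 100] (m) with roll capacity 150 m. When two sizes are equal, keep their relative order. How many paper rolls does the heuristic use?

Sorted descending: 140, 120, 100, 70, 50, 30, 30, 20, 20.
  140 → roll 1 (new)  [load 140/150]
  120 → roll 2 (new)  [load 120/150]
  100 → roll 3 (new)  [load 100/150]
  70 → roll 4 (new)  [load 70/150]
  50 → roll 3  [load 150/150]
  30 → roll 2  [load 150/150]
  30 → roll 4  [load 100/150]
  20 → roll 4  [load 120/150]
  20 → roll 4  [load 140/150]
4 paper rolls opened.

4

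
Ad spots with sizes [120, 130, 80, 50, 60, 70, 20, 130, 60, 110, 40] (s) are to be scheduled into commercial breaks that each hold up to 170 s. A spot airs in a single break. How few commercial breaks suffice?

Total = 130 + 130 + 120 + 110 + 80 + 70 + 60 + 60 + 50 + 40 + 20 = 870 s.
Lower bound: ⌈870/170⌉ = 6 commercial breaks.
A packing using 6 commercial breaks:
  break 1: 130 + 40 = 170
  break 2: 130 + 20 = 150
  break 3: 120 + 50 = 170
  break 4: 110 + 60 = 170
  break 5: 80 + 70 = 150
  break 6: 60 = 60
This matches the lower bound, so 6 is optimal.

6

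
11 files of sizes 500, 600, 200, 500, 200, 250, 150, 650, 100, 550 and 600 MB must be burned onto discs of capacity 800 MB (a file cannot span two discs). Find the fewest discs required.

Total = 650 + 600 + 600 + 550 + 500 + 500 + 250 + 200 + 200 + 150 + 100 = 4300 MB.
Lower bound: ⌈4300/800⌉ = 6 discs.
A packing using 6 discs:
  disc 1: 650 + 150 = 800
  disc 2: 600 + 200 = 800
  disc 3: 600 + 200 = 800
  disc 4: 550 + 250 = 800
  disc 5: 500 + 100 = 600
  disc 6: 500 = 500
This matches the lower bound, so 6 is optimal.

6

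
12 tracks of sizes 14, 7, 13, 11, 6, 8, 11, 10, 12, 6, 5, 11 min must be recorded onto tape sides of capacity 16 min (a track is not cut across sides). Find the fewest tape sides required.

Total = 14 + 13 + 12 + 11 + 11 + 11 + 10 + 8 + 7 + 6 + 6 + 5 = 114 min.
Lower bound: ⌈114/16⌉ = 8 tape sides.
A packing using 9 tape sides:
  side 1: 14 = 14
  side 2: 13 = 13
  side 3: 12 = 12
  side 4: 11 + 5 = 16
  side 5: 11 = 11
  side 6: 11 = 11
  side 7: 10 + 6 = 16
  side 8: 8 + 7 = 15
  side 9: 6 = 6
No arrangement into 8 tape sides stays within capacity, so 9 is optimal.

9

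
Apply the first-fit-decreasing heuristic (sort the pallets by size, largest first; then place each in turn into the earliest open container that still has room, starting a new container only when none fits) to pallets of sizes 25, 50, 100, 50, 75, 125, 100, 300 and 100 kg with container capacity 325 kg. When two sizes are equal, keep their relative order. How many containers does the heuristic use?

Sorted descending: 300, 125, 100, 100, 100, 75, 50, 50, 25.
  300 → container 1 (new)  [load 300/325]
  125 → container 2 (new)  [load 125/325]
  100 → container 2  [load 225/325]
  100 → container 2  [load 325/325]
  100 → container 3 (new)  [load 100/325]
  75 → container 3  [load 175/325]
  50 → container 3  [load 225/325]
  50 → container 3  [load 275/325]
  25 → container 1  [load 325/325]
3 containers opened.

3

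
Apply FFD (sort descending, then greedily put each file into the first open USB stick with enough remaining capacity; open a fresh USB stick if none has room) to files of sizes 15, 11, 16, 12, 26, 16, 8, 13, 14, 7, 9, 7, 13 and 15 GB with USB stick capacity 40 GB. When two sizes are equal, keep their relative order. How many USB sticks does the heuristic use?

5

Sorted descending: 26, 16, 16, 15, 15, 14, 13, 13, 12, 11, 9, 8, 7, 7.
  26 → USB stick 1 (new)  [load 26/40]
  16 → USB stick 2 (new)  [load 16/40]
  16 → USB stick 2  [load 32/40]
  15 → USB stick 3 (new)  [load 15/40]
  15 → USB stick 3  [load 30/40]
  14 → USB stick 1  [load 40/40]
  13 → USB stick 4 (new)  [load 13/40]
  13 → USB stick 4  [load 26/40]
  12 → USB stick 4  [load 38/40]
  11 → USB stick 5 (new)  [load 11/40]
  9 → USB stick 3  [load 39/40]
  8 → USB stick 2  [load 40/40]
  7 → USB stick 5  [load 18/40]
  7 → USB stick 5  [load 25/40]
5 USB sticks opened.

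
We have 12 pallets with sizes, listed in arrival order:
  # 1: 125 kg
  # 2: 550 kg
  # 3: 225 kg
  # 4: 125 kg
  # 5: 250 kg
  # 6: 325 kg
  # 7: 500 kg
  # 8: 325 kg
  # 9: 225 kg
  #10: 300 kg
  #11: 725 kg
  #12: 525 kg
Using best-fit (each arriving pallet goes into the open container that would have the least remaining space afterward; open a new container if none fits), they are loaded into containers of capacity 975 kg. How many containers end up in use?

  125 → container 1 (new)  [load 125/975]
  550 → container 1  [load 675/975]
  225 → container 1  [load 900/975]
  125 → container 2 (new)  [load 125/975]
  250 → container 2  [load 375/975]
  325 → container 2  [load 700/975]
  500 → container 3 (new)  [load 500/975]
  325 → container 3  [load 825/975]
  225 → container 2  [load 925/975]
  300 → container 4 (new)  [load 300/975]
  725 → container 5 (new)  [load 725/975]
  525 → container 4  [load 825/975]
5 containers opened.

5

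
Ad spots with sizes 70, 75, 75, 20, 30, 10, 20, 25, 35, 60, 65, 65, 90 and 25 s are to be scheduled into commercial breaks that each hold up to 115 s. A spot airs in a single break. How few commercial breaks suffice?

7

Total = 90 + 75 + 75 + 70 + 65 + 65 + 60 + 35 + 30 + 25 + 25 + 20 + 20 + 10 = 665 s.
Lower bound: ⌈665/115⌉ = 6 commercial breaks.
Also, 7 ad spots each exceed 115/2 s, and no two of those can share a break, so at least 7 commercial breaks are needed.
A packing using 7 commercial breaks:
  break 1: 90 + 25 = 115
  break 2: 75 + 35 = 110
  break 3: 75 + 30 + 10 = 115
  break 4: 70 + 25 + 20 = 115
  break 5: 65 + 20 = 85
  break 6: 65 = 65
  break 7: 60 = 60
This matches the lower bound, so 7 is optimal.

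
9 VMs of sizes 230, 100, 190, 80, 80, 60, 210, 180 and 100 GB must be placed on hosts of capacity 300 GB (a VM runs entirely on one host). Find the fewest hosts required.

5

Total = 230 + 210 + 190 + 180 + 100 + 100 + 80 + 80 + 60 = 1230 GB.
Lower bound: ⌈1230/300⌉ = 5 hosts.
A packing using 5 hosts:
  host 1: 230 + 60 = 290
  host 2: 210 + 80 = 290
  host 3: 190 + 100 = 290
  host 4: 180 + 100 = 280
  host 5: 80 = 80
This matches the lower bound, so 5 is optimal.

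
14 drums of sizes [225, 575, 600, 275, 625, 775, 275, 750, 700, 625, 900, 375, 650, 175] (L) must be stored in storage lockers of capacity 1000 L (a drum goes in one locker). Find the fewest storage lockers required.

Total = 900 + 775 + 750 + 700 + 650 + 625 + 625 + 600 + 575 + 375 + 275 + 275 + 225 + 175 = 7525 L.
Lower bound: ⌈7525/1000⌉ = 8 storage lockers.
Also, 9 drums each exceed 500 L, and no two of those can share a locker, so at least 9 storage lockers are needed.
A packing using 9 storage lockers:
  locker 1: 900 = 900
  locker 2: 775 + 225 = 1000
  locker 3: 750 + 175 = 925
  locker 4: 700 + 275 = 975
  locker 5: 650 + 275 = 925
  locker 6: 625 + 375 = 1000
  locker 7: 625 = 625
  locker 8: 600 = 600
  locker 9: 575 = 575
This matches the lower bound, so 9 is optimal.

9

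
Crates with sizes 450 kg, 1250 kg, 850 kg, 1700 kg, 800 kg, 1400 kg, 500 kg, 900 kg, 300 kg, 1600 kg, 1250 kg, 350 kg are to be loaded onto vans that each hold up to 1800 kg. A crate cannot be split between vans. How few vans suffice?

7

Total = 1700 + 1600 + 1400 + 1250 + 1250 + 900 + 850 + 800 + 500 + 450 + 350 + 300 = 11350 kg.
Lower bound: ⌈11350/1800⌉ = 7 vans.
A packing using 7 vans:
  van 1: 1700 = 1700
  van 2: 1600 = 1600
  van 3: 1400 + 350 = 1750
  van 4: 1250 + 500 = 1750
  van 5: 1250 + 450 = 1700
  van 6: 900 + 850 = 1750
  van 7: 800 + 300 = 1100
This matches the lower bound, so 7 is optimal.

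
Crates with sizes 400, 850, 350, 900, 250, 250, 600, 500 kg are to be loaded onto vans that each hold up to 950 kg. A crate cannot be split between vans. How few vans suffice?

Total = 900 + 850 + 600 + 500 + 400 + 350 + 250 + 250 = 4100 kg.
Lower bound: ⌈4100/950⌉ = 5 vans.
A packing using 5 vans:
  van 1: 900 = 900
  van 2: 850 = 850
  van 3: 600 + 350 = 950
  van 4: 500 + 400 = 900
  van 5: 250 + 250 = 500
This matches the lower bound, so 5 is optimal.

5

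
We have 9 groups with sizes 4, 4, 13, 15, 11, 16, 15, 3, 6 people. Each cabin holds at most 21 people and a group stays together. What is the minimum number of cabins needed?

5

Total = 16 + 15 + 15 + 13 + 11 + 6 + 4 + 4 + 3 = 87 people.
Lower bound: ⌈87/21⌉ = 5 cabins.
A packing using 5 cabins:
  cabin 1: 16 + 4 = 20
  cabin 2: 15 + 6 = 21
  cabin 3: 15 + 4 = 19
  cabin 4: 13 + 3 = 16
  cabin 5: 11 = 11
This matches the lower bound, so 5 is optimal.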